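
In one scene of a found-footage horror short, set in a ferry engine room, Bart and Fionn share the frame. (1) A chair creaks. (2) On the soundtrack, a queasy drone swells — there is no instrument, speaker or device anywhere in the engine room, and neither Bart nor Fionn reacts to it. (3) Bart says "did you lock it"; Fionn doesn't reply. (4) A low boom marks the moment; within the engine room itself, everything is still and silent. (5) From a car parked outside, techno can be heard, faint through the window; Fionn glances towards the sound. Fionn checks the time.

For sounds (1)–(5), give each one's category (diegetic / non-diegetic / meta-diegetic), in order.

diegetic, non-diegetic, diegetic, non-diegetic, diegetic

Sound (1): a chair is a real object/event in the scene's world, so diegetic.
(2) is non-diegetic: score with no on-screen or off-screen source; it exists for the audience alone.
(3) Bart is a character speaking aloud in the scene → diegetic.
(4) is non-diegetic: an editorial stinger — it belongs to the cut, not the story world.
(5) the music has an off-screen but real-world source and a character hears it → diegetic.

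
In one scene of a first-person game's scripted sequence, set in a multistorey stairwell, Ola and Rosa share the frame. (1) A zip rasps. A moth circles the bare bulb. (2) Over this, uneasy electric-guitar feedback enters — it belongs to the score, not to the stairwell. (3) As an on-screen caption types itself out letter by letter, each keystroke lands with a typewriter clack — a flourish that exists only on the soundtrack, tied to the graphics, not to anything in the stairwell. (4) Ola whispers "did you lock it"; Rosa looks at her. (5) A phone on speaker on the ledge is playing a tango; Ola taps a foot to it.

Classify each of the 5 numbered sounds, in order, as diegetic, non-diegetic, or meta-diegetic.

diegetic, non-diegetic, non-diegetic, diegetic, diegetic

(1) is diegetic: the sound comes from a zip physically present in the location.
Sound (2): nothing in the stairwell produces it and the characters don't hear it — pure soundtrack, so non-diegetic.
(3) is non-diegetic: sound married to a title/caption — outside the diegesis by definition.
(4) spoken by a character present in the story world → diegetic.
(5) the music comes from an on-screen device that Ola responds to → diegetic.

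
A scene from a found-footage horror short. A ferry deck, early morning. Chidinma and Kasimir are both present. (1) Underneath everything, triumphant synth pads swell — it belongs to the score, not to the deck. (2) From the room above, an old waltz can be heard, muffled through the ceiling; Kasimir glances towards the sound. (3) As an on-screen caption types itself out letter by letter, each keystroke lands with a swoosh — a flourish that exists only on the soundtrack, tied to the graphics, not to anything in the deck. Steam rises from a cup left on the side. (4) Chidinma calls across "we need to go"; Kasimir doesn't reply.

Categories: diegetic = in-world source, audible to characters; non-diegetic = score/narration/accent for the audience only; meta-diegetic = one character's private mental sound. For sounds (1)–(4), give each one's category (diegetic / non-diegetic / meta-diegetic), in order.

non-diegetic, diegetic, non-diegetic, diegetic

Sound (1): nothing in the deck produces it and the characters don't hear it — pure soundtrack, so non-diegetic.
(2) the music has an off-screen but real-world source and a character hears it → diegetic.
(3) the caption isn't part of the story world, so neither is the sound tied to it → non-diegetic.
(4) Chidinma is a character speaking aloud in the scene → diegetic.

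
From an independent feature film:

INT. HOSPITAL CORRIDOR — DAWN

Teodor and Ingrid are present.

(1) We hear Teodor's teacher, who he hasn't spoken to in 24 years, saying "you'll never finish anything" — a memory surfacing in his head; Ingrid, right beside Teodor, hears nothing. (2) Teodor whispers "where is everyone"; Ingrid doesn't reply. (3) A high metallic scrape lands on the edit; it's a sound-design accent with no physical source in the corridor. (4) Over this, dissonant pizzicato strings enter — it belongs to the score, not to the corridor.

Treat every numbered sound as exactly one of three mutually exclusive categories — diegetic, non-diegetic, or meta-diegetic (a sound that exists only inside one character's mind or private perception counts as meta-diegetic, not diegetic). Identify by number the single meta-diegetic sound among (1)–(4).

1

(1) is meta-diegetic: it's Teodor's recollection rendered as sound; the other character can't hear it.
Sound (2): spoken by a character present in the story world, so diegetic.
Sound (3): nothing in the scene produces it; it's an accent added for the audience, so non-diegetic.
(4) score with no on-screen or off-screen source; it exists for the audience alone → non-diegetic.
Only (1) is meta-diegetic.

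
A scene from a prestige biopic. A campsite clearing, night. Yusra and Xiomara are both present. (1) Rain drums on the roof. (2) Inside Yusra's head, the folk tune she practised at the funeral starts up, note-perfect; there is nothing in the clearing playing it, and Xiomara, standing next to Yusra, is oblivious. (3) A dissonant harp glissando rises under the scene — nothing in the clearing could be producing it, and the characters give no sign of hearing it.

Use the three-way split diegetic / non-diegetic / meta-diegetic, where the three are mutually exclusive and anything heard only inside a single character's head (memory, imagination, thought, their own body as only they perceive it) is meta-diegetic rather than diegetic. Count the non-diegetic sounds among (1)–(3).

1

Sound (1): rain is part of the location's real environment, so diegetic.
Sound (2): remembered music, private to Yusra — Xiomara is oblivious because it isn't in the room, so meta-diegetic.
(3) is non-diegetic: nothing in the clearing produces it and the characters don't hear it — pure soundtrack.
So 1 of the 3 is non-diegetic: (3).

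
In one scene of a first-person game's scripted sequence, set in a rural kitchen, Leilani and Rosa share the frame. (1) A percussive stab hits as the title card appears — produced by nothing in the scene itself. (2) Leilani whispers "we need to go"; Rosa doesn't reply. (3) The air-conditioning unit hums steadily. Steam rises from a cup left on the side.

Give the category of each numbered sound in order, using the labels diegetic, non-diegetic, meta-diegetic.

(1) is non-diegetic: an editorial stinger — it belongs to the cut, not the story world.
Sound (2): on-screen dialogue — Leilani speaks and Rosa is there to hear, so diegetic.
(3) is diegetic: it's the actual ambient sound of the location.

non-diegetic, diegetic, diegetic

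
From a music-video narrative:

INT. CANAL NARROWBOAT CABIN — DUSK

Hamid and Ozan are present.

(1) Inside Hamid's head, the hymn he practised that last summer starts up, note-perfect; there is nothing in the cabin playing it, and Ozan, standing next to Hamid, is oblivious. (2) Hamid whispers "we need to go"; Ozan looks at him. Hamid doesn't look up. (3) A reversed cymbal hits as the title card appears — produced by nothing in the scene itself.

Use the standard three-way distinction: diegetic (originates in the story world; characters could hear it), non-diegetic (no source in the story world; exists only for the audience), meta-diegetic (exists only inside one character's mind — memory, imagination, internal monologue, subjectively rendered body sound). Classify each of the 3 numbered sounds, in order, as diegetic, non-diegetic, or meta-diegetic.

Sound (1): it lives in Hamid's subjectivity, not in the cabin, so meta-diegetic.
(2) is diegetic: spoken by a character present in the story world.
Sound (3): nothing in the scene produces it; it's an accent added for the audience, so non-diegetic.

meta-diegetic, diegetic, non-diegetic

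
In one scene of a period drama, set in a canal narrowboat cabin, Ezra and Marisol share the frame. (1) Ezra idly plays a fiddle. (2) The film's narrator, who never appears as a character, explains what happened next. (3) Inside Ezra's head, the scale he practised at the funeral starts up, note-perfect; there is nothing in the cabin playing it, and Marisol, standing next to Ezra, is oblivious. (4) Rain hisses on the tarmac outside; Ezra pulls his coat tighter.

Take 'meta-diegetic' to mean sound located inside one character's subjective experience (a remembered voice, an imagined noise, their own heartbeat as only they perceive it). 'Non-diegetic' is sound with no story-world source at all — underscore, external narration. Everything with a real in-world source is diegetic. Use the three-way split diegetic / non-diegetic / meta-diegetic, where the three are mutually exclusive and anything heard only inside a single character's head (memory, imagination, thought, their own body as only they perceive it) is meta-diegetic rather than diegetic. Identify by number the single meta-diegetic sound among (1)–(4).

3

Sound (1): Ezra is producing the music live, in the story world, so diegetic.
Sound (2): external voice-over — not a character, not heard by anyone in the scene, so non-diegetic.
(3) it lives in Ezra's subjectivity, not in the cabin → meta-diegetic.
(4) rain is part of the location's real environment → diegetic.
Only (3) is meta-diegetic.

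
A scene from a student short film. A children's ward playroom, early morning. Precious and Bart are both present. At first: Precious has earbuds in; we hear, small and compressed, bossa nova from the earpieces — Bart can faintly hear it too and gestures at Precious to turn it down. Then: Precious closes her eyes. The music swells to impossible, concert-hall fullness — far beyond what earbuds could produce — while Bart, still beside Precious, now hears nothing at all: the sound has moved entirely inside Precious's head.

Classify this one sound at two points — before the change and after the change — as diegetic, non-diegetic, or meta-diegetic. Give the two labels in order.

Before the change: the earbuds are a physical source both characters can hear → diegetic.
After the change: the music now exists only as Precious's subjective experience; Bart can no longer hear it → meta-diegetic.

diegetic, meta-diegetic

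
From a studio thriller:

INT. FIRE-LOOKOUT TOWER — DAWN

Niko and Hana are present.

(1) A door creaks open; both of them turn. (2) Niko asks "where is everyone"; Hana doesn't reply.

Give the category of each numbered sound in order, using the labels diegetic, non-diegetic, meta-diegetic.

diegetic, diegetic

Sound (1): an in-world source (a door); characters could hear it, so diegetic.
(2) is diegetic: on-screen dialogue — Niko speaks and Hana is there to hear.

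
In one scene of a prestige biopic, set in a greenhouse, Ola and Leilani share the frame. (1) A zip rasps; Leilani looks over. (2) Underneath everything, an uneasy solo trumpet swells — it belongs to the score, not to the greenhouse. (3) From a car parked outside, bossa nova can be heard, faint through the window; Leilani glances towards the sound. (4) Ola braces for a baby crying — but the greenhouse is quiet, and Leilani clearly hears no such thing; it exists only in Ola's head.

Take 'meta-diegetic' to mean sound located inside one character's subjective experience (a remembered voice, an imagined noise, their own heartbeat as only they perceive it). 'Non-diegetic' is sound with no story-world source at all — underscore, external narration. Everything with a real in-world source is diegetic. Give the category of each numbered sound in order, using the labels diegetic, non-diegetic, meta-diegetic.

diegetic, non-diegetic, diegetic, meta-diegetic

(1) is diegetic: a zip is a real object/event in the scene's world.
(2) score with no on-screen or off-screen source; it exists for the audience alone → non-diegetic.
(3) the music has an off-screen but real-world source and a character hears it → diegetic.
Sound (4): Ola alone 'hears' it — an imagined sound, not present in the space, so meta-diegetic.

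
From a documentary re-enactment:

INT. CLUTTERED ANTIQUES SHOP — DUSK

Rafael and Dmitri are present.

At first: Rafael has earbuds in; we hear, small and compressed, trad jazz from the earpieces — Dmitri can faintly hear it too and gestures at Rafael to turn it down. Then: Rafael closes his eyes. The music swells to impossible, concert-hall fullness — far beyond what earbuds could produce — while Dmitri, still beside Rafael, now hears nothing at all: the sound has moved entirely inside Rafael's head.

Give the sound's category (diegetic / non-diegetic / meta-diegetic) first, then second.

First: the earbuds are a physical source both characters can hear → diegetic.
Second: the music now exists only as Rafael's subjective experience; Dmitri can no longer hear it → meta-diegetic.

diegetic, meta-diegetic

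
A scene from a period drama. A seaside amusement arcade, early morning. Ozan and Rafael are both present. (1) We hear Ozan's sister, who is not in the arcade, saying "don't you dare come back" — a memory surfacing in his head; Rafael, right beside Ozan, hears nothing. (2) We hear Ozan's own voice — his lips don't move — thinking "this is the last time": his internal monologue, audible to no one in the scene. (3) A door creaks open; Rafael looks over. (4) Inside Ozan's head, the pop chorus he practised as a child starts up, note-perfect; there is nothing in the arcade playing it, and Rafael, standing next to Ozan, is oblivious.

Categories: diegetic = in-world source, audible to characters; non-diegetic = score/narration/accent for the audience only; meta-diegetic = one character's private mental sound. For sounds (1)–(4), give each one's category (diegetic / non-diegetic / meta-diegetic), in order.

(1) a remembered line, private to Ozan — not present in the room, not audible to Rafael → meta-diegetic.
(2) is meta-diegetic: it's Ozan's unspoken thought, heard only by the audience via his subjectivity.
(3) an in-world source (a door); characters could hear it → diegetic.
(4) the music is a memory playing inside Ozan's mind alone; no real-world source, Rafael can't hear it → meta-diegetic.

meta-diegetic, meta-diegetic, diegetic, meta-diegetic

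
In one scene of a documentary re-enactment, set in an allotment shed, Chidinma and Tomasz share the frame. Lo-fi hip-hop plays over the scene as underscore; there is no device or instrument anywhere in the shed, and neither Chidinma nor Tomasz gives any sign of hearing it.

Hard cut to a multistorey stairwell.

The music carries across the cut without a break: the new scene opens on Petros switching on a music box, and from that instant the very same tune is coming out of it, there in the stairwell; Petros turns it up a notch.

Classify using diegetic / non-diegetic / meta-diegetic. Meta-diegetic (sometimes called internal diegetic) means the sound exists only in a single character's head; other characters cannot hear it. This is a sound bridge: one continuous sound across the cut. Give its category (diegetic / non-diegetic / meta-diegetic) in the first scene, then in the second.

non-diegetic, diegetic

Scene one: there's no in-world source anywhere and no character hears it — underscore for the audience only → non-diegetic.
Scene two: once Petros turns on a music box, the music has a real source in the story world and Petros reacts to it → diegetic.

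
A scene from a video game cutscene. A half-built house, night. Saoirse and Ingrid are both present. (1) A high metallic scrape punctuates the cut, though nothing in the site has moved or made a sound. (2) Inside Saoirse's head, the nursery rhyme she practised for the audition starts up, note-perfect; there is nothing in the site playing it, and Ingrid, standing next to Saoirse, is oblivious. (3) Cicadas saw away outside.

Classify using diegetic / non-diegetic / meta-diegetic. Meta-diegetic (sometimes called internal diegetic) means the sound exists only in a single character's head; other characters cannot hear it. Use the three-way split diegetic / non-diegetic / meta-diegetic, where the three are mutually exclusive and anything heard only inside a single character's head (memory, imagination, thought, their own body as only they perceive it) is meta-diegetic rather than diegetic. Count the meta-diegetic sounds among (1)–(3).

1

Sound (1): nothing in the scene produces it; it's an accent added for the audience, so non-diegetic.
(2) is meta-diegetic: it lives in Saoirse's subjectivity, not in the site.
Sound (3): it's the actual ambient sound of the location, so diegetic.
Meta-diegetic: (2) — that's 1.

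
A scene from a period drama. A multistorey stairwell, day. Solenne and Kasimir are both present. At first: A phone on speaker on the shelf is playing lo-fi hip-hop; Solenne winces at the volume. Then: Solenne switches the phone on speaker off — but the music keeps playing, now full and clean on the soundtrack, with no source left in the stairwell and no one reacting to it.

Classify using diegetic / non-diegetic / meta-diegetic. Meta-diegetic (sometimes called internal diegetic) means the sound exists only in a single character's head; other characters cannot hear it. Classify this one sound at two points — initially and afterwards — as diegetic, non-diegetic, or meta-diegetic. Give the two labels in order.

Initially: a phone on speaker is a real in-scene source and Solenne reacts to it → diegetic.
Afterwards: there is no longer any in-world source and no one can hear it — it has become underscore → non-diegetic.

diegetic, non-diegetic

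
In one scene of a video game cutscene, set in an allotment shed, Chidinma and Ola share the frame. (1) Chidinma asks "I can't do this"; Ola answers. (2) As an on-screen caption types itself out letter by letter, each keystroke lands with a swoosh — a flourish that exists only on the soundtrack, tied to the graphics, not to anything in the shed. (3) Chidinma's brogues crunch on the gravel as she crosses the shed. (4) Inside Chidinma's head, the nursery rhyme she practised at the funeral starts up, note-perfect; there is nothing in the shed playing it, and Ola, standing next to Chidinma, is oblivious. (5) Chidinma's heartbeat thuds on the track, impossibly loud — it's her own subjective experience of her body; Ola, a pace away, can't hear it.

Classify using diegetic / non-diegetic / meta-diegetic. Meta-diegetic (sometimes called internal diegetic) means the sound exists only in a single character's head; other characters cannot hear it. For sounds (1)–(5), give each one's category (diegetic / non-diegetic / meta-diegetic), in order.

diegetic, non-diegetic, diegetic, meta-diegetic, meta-diegetic

(1) spoken by a character present in the story world → diegetic.
(2) is non-diegetic: it accompanies on-screen graphics, not anything inside the story world.
Sound (3): a character's body making contact with the set — an in-world sound, so diegetic.
(4) is meta-diegetic: remembered music, private to Chidinma — Ola is oblivious because it isn't in the room.
Sound (5): it's Chidinma's internal bodily sensation rendered as sound; only Chidinma 'hears' it, so meta-diegetic.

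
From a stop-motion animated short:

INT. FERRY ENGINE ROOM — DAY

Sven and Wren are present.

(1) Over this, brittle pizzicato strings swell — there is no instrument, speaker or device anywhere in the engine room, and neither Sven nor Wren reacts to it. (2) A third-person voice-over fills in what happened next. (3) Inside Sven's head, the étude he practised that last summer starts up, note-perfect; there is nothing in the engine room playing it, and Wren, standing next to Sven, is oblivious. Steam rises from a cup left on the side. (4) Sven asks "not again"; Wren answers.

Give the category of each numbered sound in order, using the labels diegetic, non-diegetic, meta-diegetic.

non-diegetic, non-diegetic, meta-diegetic, diegetic

(1) is non-diegetic: score with no on-screen or off-screen source; it exists for the audience alone.
(2) is non-diegetic: the narrator exists outside the story world, addressing only the audience.
(3) it lives in Sven's subjectivity, not in the engine room → meta-diegetic.
(4) is diegetic: Sven is a character speaking aloud in the scene.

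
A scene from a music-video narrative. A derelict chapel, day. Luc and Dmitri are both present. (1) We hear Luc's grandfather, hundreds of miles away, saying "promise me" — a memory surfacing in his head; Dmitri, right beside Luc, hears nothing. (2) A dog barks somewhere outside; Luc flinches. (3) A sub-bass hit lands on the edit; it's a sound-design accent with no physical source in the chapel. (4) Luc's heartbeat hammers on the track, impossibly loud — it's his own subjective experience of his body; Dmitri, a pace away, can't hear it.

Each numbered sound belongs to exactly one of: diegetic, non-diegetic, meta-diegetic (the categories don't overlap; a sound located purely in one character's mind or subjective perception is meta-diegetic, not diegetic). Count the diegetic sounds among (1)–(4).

(1) is meta-diegetic: a remembered line, private to Luc — not present in the room, not audible to Dmitri.
(2) is diegetic: the sound comes from a dog physically present in the location.
(3) an editorial stinger — it belongs to the cut, not the story world → non-diegetic.
(4) is meta-diegetic: a subjective body sound — Luc's private perception, inaudible to Dmitri.
Diegetic: (2) — that's 1.

1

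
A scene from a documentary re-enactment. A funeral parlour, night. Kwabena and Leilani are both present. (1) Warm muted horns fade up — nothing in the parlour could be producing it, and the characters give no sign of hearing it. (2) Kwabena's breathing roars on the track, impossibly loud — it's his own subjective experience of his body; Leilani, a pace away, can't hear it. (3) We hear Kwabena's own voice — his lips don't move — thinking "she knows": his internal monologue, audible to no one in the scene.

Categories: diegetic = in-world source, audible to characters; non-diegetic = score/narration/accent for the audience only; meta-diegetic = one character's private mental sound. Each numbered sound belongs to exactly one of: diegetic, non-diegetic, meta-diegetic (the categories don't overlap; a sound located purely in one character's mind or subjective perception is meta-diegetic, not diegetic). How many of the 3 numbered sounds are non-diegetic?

1

(1) it has no source in the story world and no character can hear it — it's underscore → non-diegetic.
(2) is meta-diegetic: point-of-audition from inside Kwabena's body; not a sound in the room.
(3) internal monologue — inside Kwabena's mind, not spoken into the scene → meta-diegetic.
So 1 of the 3 is non-diegetic: (1).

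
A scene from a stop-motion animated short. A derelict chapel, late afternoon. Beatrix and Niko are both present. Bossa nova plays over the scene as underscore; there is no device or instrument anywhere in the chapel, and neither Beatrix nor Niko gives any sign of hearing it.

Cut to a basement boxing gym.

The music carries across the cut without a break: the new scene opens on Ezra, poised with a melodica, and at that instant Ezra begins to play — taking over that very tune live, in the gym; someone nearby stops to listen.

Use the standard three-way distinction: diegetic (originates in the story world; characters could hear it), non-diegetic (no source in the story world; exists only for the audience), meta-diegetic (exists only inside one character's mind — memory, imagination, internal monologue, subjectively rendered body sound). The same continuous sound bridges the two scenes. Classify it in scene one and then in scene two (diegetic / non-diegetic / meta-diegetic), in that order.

non-diegetic, diegetic

Scene one: there's no in-world source anywhere and no character hears it — underscore for the audience only → non-diegetic.
Scene two: from the moment Ezra starts playing, the tune is being performed on a melodica inside the story world and another character hears it → diegetic.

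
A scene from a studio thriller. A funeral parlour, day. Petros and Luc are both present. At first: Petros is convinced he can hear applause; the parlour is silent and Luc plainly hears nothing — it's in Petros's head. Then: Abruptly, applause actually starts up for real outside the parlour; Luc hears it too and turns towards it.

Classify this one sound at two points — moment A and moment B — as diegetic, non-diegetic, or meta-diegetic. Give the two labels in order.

Moment A: only Petros 'hears' it — imagined, in his mind → meta-diegetic.
Moment B: now there's a real external source and Luc hears it too — in the story world → diegetic.

meta-diegetic, diegetic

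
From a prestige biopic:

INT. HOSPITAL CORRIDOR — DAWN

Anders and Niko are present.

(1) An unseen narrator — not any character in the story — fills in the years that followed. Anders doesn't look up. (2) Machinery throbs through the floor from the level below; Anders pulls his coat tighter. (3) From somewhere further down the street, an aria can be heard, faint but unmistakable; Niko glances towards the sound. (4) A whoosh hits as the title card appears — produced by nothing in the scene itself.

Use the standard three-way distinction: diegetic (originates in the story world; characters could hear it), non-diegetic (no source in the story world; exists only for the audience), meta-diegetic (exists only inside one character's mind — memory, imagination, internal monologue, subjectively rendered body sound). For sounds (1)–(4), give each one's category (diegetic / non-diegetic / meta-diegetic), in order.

(1) the narrator exists outside the story world, addressing only the audience → non-diegetic.
(2) ambient/room sound belonging to the story's physical space → diegetic.
(3) the music has an off-screen but real-world source and a character hears it → diegetic.
Sound (4): an editorial stinger — it belongs to the cut, not the story world, so non-diegetic.

non-diegetic, diegetic, diegetic, non-diegetic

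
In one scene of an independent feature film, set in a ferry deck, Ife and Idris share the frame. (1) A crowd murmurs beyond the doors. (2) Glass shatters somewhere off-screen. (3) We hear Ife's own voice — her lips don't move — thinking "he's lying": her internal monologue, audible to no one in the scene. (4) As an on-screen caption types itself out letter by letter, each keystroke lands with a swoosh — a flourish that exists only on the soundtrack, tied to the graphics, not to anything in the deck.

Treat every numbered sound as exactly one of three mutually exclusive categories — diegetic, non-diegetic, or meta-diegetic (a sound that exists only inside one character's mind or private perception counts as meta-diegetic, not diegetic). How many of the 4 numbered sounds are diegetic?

(1) is diegetic: it's the actual ambient sound of the location.
(2) glass is a real object/event in the scene's world → diegetic.
Sound (3): Ife's thought-voice: a private mental sound no other character can hear, so meta-diegetic.
Sound (4): sound married to a title/caption — outside the diegesis by definition, so non-diegetic.
Diegetic: (1), (2) — that's 2.

2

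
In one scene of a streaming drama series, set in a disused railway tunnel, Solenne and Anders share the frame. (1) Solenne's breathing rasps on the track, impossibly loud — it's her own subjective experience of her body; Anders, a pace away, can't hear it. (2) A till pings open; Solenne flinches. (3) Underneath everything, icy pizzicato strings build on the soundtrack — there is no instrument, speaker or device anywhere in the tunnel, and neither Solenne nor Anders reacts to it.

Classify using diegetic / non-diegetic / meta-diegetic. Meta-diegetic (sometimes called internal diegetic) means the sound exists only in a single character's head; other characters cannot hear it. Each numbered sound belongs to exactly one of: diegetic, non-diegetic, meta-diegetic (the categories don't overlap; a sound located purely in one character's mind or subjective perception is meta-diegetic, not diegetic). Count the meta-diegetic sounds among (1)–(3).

(1) it's Solenne's internal bodily sensation rendered as sound; only Solenne 'hears' it → meta-diegetic.
(2) is diegetic: an in-world source (a till); characters could hear it.
(3) it has no source in the story world and no character can hear it — it's underscore → non-diegetic.
So 1 of the 3 is meta-diegetic: (1).

1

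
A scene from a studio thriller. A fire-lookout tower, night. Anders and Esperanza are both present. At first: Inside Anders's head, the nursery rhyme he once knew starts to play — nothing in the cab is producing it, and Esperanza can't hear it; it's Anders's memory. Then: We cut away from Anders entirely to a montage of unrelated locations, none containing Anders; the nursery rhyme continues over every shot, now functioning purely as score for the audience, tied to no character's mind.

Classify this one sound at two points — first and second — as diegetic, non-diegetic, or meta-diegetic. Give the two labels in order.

meta-diegetic, non-diegetic

First: the music lives inside Anders's mind alone; Esperanza can't hear it → meta-diegetic.
Second: once it plays over shots Anders isn't in, detached from any character's subjectivity, it's conventional underscore → non-diegetic.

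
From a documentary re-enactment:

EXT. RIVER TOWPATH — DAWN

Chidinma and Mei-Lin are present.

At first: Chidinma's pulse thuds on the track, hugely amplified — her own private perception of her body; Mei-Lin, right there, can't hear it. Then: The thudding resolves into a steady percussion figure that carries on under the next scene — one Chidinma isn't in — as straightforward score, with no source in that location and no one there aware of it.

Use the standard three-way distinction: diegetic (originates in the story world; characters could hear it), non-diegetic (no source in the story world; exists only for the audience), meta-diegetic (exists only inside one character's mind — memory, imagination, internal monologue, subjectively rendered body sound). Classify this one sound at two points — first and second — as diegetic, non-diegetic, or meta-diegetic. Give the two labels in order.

meta-diegetic, non-diegetic

First: it's Chidinma's subjective body sound, inaudible to Mei-Lin → meta-diegetic.
Second: detached from Chidinma and playing as sourceless score over a scene she isn't in — for the audience only → non-diegetic.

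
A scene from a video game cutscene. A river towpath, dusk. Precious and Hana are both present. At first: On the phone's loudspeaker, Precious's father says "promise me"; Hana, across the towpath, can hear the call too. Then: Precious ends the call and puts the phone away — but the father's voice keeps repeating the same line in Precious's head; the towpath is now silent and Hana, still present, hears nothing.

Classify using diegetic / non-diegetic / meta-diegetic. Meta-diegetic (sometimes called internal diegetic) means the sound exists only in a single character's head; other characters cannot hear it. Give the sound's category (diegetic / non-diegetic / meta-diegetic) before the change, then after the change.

Before the change: the loudspeaker is an in-world source; both Precious and Hana hear the call → diegetic.
After the change: with the phone off, the voice continues only as Precious's private mental replay — Hana can't hear it → meta-diegetic.

diegetic, meta-diegetic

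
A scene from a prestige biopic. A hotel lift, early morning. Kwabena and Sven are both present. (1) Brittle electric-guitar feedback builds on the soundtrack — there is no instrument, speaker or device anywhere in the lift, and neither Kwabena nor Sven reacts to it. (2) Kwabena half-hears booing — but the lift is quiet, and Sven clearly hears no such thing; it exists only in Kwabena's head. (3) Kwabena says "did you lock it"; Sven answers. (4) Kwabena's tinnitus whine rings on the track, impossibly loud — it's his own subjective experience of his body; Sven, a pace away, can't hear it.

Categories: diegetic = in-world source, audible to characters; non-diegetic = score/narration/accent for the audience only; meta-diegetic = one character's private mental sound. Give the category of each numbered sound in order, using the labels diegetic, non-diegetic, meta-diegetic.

(1) is non-diegetic: score with no on-screen or off-screen source; it exists for the audience alone.
(2) Kwabena alone 'hears' it — an imagined sound, not present in the space → meta-diegetic.
(3) is diegetic: Kwabena is a character speaking aloud in the scene.
(4) is meta-diegetic: a subjective body sound — Kwabena's private perception, inaudible to Sven.

non-diegetic, meta-diegetic, diegetic, meta-diegetic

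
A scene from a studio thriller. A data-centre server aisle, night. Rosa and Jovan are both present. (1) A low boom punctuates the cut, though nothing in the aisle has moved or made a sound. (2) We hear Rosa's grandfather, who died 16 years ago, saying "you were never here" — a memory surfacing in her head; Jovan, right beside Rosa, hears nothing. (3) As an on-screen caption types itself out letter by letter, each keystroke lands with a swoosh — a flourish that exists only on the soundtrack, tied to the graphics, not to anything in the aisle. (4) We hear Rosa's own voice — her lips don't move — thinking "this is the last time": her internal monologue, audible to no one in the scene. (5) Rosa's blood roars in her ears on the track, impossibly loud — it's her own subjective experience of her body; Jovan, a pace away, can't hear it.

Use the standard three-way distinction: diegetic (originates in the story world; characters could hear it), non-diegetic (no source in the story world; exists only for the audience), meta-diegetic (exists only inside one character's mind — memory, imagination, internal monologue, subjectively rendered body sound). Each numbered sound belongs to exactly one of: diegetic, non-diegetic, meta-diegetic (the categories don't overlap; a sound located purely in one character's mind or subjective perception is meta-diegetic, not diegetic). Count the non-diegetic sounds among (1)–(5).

(1) nothing in the scene produces it; it's an accent added for the audience → non-diegetic.
(2) it's Rosa's recollection rendered as sound; the other character can't hear it → meta-diegetic.
(3) is non-diegetic: it accompanies on-screen graphics, not anything inside the story world.
(4) Rosa's thought-voice: a private mental sound no other character can hear → meta-diegetic.
(5) it's Rosa's internal bodily sensation rendered as sound; only Rosa 'hears' it → meta-diegetic.
Non-diegetic: (1), (3) — that's 2.

2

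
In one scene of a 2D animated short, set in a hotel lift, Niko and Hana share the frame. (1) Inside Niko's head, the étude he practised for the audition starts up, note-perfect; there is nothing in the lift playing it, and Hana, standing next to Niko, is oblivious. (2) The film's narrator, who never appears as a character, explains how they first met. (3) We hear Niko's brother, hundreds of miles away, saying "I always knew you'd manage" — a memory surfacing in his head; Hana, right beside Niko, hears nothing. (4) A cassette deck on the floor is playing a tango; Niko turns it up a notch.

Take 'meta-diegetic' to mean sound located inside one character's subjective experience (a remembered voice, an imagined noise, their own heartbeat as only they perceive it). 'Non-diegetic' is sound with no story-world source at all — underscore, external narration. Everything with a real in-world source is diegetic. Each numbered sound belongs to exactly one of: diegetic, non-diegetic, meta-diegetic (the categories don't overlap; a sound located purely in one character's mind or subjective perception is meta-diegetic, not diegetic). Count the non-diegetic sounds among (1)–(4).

Sound (1): the music is a memory playing inside Niko's mind alone; no real-world source, Hana can't hear it, so meta-diegetic.
(2) is non-diegetic: the narrator exists outside the story world, addressing only the audience.
Sound (3): it's Niko's recollection rendered as sound; the other character can't hear it, so meta-diegetic.
(4) is diegetic: a cassette deck is a physical source in the scene and Niko reacts to it.
So 1 of the 4 is non-diegetic: (2).

1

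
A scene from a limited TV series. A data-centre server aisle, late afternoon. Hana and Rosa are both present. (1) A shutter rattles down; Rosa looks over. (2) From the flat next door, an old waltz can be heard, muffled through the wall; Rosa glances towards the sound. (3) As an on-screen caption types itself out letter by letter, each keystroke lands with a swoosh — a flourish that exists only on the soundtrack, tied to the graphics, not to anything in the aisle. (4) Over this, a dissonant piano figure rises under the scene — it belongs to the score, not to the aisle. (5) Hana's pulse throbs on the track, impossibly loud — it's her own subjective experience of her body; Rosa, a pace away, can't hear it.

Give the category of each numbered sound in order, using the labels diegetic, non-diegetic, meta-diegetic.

(1) is diegetic: the sound comes from a shutter physically present in the location.
Sound (2): it's coming from the flat next door — a location within the story world — and Rosa reacts, so diegetic.
(3) is non-diegetic: it accompanies on-screen graphics, not anything inside the story world.
(4) is non-diegetic: score with no on-screen or off-screen source; it exists for the audience alone.
Sound (5): a subjective body sound — Hana's private perception, inaudible to Rosa, so meta-diegetic.

diegetic, diegetic, non-diegetic, non-diegetic, meta-diegetic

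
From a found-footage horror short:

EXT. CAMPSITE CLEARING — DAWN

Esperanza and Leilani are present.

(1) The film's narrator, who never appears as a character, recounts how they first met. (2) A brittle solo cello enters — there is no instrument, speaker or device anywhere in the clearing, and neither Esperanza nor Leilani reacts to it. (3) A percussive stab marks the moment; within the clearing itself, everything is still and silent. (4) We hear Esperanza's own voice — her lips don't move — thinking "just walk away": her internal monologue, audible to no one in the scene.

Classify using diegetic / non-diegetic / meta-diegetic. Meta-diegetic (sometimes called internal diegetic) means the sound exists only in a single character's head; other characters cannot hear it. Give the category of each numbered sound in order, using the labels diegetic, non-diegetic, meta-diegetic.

(1) commentary laid over the scene from outside the fiction → non-diegetic.
(2) it has no source in the story world and no character can hear it — it's underscore → non-diegetic.
Sound (3): an editorial stinger — it belongs to the cut, not the story world, so non-diegetic.
Sound (4): it's Esperanza's unspoken thought, heard only by the audience via her subjectivity, so meta-diegetic.

non-diegetic, non-diegetic, non-diegetic, meta-diegetic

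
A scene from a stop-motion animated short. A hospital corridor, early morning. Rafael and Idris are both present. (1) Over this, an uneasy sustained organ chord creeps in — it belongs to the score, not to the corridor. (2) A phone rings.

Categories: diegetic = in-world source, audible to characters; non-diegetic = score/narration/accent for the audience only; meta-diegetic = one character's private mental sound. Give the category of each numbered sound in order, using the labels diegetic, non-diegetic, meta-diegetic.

non-diegetic, diegetic

Sound (1): nothing in the corridor produces it and the characters don't hear it — pure soundtrack, so non-diegetic.
(2) is diegetic: an in-world source (a phone); characters could hear it.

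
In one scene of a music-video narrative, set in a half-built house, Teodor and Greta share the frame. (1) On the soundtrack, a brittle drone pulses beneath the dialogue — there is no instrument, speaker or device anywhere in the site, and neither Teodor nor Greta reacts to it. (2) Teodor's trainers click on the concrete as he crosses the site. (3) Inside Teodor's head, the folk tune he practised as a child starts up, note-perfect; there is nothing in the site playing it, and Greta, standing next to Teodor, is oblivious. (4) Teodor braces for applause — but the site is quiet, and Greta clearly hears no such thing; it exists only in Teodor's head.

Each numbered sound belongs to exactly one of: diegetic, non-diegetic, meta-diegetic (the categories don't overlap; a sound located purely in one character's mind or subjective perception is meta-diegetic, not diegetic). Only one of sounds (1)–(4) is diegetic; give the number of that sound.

(1) is non-diegetic: score with no on-screen or off-screen source; it exists for the audience alone.
Sound (2): Teodor's footsteps are produced in the story world, so diegetic.
(3) is meta-diegetic: the music is a memory playing inside Teodor's mind alone; no real-world source, Greta can't hear it.
Sound (4): Teodor alone 'hears' it — an imagined sound, not present in the space, so meta-diegetic.
Only (2) is diegetic.

2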